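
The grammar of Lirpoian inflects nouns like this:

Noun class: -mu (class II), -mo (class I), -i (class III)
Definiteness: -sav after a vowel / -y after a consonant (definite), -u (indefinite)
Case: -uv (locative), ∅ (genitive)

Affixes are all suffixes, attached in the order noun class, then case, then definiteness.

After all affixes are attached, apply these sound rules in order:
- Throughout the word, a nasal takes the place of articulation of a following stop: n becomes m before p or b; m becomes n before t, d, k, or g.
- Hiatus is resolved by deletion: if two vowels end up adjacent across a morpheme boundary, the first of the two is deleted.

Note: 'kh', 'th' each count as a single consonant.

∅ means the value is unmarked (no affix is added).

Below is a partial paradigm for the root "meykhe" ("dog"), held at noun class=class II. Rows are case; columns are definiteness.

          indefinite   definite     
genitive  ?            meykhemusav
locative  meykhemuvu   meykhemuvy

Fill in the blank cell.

Attach noun class class II -mu → meykhemu.
case = genitive: zero marking, form stays meykhemu.
Attach definiteness indefinite -u → meykhemuu.
Nasal assimilation: no change.
Apply vowel deletion: meykhemuu → meykhemu.

meykhemu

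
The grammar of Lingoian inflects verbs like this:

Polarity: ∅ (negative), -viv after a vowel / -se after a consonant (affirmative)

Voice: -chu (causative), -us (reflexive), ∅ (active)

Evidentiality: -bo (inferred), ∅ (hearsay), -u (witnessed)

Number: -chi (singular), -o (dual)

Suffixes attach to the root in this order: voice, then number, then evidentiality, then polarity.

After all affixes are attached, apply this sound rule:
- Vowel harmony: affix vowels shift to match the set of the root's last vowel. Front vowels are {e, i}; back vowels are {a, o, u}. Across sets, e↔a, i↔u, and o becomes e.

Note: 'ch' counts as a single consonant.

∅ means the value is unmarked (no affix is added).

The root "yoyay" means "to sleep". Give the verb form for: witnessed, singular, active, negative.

yoyaychuu

voice = active: zero marking, form stays yoyay.
Attach number singular -chi → yoyaychi.
Attach evidentiality witnessed -u → yoyaychiu.
polarity = negative: zero marking, form stays yoyaychiu.
Apply vowel harmony: yoyaychiu → yoyaychuu.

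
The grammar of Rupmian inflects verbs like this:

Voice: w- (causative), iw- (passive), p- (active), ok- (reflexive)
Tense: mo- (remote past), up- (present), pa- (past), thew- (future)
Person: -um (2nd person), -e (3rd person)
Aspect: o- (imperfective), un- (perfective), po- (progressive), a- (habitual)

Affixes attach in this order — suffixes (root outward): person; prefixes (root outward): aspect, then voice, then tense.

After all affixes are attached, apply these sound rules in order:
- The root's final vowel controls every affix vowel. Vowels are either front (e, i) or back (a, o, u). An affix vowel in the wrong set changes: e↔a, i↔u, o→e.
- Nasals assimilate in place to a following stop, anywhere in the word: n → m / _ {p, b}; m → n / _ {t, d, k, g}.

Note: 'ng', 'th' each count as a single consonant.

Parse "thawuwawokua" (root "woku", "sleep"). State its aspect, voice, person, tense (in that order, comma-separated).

Segment: thew-iw-a-woku-e.
aspect: a- → habitual.
voice: iw- → passive.
person: -e → 3rd person.
tense: thew- → future.

habitual, passive, 3rd person, future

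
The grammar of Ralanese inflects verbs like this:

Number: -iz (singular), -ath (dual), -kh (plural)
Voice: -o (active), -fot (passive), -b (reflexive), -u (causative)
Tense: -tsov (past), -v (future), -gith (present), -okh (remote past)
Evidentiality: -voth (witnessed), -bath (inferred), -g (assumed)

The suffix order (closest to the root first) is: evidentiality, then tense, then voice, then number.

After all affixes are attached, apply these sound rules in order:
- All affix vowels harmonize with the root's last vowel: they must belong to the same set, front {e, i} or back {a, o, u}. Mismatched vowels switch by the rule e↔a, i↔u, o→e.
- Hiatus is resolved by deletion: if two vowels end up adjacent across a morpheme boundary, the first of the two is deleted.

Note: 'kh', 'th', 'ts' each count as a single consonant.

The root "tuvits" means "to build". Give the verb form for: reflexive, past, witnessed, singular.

Attach evidentiality witnessed -voth → tuvitsvoth.
Attach tense past -tsov → tuvitsvothtsov.
Attach voice reflexive -b → tuvitsvothtsovb.
Attach number singular -iz → tuvitsvothtsovbiz.
Apply vowel harmony: tuvitsvothtsovbiz → tuvitsvethtsevbiz.
Vowel deletion: no change.

tuvitsvethtsevbiz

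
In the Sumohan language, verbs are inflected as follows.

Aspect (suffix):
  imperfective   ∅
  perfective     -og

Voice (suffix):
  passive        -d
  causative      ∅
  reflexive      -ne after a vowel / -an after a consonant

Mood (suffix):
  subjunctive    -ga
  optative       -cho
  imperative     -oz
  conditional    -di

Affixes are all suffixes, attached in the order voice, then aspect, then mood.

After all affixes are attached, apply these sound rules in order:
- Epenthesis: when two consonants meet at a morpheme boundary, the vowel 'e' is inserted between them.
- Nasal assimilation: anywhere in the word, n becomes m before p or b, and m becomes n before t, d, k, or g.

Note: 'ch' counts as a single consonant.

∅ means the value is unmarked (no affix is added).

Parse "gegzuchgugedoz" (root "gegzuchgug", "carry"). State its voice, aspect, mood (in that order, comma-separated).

passive, imperfective, imperative

Segment: gegzuchgug-d-oz.
voice: -d → passive.
aspect: ∅ → imperfective.
mood: -oz → imperative.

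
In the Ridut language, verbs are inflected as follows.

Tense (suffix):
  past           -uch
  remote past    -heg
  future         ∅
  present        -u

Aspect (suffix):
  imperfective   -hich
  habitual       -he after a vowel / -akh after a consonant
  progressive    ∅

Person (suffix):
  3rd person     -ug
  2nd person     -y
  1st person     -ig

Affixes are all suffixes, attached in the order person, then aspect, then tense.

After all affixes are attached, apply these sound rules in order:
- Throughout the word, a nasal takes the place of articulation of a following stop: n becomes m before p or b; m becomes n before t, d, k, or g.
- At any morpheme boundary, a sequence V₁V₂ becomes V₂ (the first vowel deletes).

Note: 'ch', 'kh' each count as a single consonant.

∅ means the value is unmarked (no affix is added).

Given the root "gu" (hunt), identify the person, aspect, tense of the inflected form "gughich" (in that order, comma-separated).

Segment: gu-ug-hich.
person: -ug → 3rd person.
aspect: -hich → imperfective.
tense: ∅ → future.

3rd person, imperfective, future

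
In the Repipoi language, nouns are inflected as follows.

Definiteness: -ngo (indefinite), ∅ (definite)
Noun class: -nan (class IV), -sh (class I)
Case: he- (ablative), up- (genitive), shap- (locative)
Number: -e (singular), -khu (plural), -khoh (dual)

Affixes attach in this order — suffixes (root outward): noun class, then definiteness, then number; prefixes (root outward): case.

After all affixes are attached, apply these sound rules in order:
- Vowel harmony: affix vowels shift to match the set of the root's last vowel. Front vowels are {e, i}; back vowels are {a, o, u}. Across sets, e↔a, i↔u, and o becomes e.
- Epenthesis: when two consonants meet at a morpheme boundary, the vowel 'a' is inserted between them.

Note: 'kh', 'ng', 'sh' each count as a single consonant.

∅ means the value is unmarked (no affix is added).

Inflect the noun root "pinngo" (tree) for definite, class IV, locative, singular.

shapapinngonana

Attach noun class class IV -nan → pinngonan.
definiteness = definite: zero marking, form stays pinngonan.
Attach number singular -e → pinngonane.
Attach case locative shap- → shappinngonane.
Apply vowel harmony: shappinngonane → shappinngonana.
Apply epenthesis: shappinngonana → shapapinngonana.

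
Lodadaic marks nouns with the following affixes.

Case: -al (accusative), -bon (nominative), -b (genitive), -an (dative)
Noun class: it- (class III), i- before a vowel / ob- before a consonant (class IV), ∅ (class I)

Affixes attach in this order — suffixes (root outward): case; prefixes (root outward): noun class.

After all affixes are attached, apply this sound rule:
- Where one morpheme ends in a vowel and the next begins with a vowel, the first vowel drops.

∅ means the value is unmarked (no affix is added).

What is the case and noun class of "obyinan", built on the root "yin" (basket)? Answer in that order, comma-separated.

Segment: ob-yin-an.
case: -an → dative.
noun class: i/ob- → class IV.

dative, class IV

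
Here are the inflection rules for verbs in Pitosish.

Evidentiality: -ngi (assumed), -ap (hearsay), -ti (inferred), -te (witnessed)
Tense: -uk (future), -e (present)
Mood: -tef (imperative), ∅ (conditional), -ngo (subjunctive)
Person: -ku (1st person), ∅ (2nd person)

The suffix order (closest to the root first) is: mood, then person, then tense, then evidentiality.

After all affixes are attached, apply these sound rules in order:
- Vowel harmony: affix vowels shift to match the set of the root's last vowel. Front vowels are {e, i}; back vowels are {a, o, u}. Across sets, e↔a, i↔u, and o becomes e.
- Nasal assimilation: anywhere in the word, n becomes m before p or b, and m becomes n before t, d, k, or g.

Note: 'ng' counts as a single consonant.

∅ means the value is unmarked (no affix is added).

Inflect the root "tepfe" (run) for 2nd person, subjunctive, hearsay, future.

tepfengeikep

Attach mood subjunctive -ngo → tepfengo.
person = 2nd person: zero marking, form stays tepfengo.
Attach tense future -uk → tepfengouk.
Attach evidentiality hearsay -ap → tepfengoukap.
Apply vowel harmony: tepfengoukap → tepfengeikep.
Nasal assimilation: no change.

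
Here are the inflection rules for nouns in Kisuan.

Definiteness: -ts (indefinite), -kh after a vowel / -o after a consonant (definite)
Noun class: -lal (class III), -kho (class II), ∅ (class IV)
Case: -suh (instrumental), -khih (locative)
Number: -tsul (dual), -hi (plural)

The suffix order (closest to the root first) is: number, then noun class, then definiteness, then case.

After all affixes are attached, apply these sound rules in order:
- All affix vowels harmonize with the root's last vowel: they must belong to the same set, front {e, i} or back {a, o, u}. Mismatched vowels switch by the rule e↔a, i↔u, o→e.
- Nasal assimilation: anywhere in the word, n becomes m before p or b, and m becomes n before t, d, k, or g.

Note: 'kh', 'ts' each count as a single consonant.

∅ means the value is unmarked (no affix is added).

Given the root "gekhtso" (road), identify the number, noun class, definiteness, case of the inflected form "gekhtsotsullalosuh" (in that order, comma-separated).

dual, class III, definite, instrumental

Segment: gekhtso-tsul-lal-o-suh.
number: -tsul → dual.
noun class: -lal → class III.
definiteness: -kh/o → definite.
case: -suh → instrumental.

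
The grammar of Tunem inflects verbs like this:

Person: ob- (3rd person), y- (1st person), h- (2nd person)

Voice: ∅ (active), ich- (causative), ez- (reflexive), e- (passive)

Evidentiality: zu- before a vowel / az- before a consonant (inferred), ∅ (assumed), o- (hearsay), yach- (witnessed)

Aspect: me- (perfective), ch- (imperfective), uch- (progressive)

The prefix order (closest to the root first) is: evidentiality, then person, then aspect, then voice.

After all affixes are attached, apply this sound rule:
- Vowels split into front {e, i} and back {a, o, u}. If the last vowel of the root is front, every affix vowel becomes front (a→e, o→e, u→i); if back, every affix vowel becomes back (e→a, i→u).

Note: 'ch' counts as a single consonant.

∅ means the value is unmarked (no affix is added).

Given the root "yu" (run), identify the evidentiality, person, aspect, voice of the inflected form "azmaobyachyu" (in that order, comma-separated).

Segment: ez-me-ob-yach-yu.
evidentiality: yach- → witnessed.
person: ob- → 3rd person.
aspect: me- → perfective.
voice: ez- → reflexive.

witnessed, 3rd person, perfective, reflexive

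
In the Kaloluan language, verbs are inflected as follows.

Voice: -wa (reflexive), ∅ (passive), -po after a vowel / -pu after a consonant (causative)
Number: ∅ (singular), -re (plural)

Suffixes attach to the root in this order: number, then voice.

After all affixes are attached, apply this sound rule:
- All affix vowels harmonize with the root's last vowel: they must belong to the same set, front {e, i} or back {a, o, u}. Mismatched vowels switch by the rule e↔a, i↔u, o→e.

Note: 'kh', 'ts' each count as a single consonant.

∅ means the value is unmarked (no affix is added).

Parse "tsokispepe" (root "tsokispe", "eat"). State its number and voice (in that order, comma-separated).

singular, causative

Segment: tsokispe-po.
number: ∅ → singular.
voice: -po/pu → causative.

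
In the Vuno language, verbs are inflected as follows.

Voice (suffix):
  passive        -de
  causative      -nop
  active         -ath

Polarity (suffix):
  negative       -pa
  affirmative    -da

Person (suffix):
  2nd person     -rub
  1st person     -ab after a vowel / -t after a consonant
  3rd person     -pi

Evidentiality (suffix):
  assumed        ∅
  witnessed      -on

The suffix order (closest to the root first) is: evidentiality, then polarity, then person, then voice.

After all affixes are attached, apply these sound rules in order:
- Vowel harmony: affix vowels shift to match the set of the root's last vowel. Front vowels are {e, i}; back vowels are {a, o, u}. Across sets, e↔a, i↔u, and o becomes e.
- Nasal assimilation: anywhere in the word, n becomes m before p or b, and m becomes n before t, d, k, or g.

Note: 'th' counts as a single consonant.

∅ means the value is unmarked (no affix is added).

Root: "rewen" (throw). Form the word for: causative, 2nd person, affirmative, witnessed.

Attach evidentiality witnessed -on → rewenon.
Attach polarity affirmative -da → rewenonda.
Attach person 2nd person -rub → rewenondarub.
Attach voice causative -nop → rewenondarubnop.
Apply vowel harmony: rewenondarubnop → rewenenderibnep.
Nasal assimilation: no change.

rewenenderibnep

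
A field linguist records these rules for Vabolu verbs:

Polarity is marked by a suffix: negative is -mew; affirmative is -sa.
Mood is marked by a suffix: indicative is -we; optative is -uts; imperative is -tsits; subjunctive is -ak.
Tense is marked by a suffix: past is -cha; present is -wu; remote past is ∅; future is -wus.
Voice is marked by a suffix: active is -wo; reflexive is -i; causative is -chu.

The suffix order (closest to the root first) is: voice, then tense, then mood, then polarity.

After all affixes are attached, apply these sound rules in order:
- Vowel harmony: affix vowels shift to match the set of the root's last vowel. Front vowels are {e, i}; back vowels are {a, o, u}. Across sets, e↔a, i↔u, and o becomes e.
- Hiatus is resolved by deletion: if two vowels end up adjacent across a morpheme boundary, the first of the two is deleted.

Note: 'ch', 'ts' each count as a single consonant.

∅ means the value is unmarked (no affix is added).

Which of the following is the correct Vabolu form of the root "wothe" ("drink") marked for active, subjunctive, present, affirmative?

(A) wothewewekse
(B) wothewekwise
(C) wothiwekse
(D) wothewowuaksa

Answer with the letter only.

Attach voice active -wo → wothewo.
Attach tense present -wu → wothewowu.
Attach mood subjunctive -ak → wothewowuak.
Attach polarity affirmative -sa → wothewowuaksa.
Apply vowel harmony: wothewowuaksa → wothewewiekse.
Apply vowel deletion: wothewewiekse → wothewewekse.
So the correct form is wothewewekse, option (A).
(B) wothewekwise is wrong: it has the affixes in the wrong order.
(D) wothewowuaksa is wrong: it fails to apply the sound rule(s).
(C) wothiwekse is wrong: it uses reflexive instead of active for voice.

A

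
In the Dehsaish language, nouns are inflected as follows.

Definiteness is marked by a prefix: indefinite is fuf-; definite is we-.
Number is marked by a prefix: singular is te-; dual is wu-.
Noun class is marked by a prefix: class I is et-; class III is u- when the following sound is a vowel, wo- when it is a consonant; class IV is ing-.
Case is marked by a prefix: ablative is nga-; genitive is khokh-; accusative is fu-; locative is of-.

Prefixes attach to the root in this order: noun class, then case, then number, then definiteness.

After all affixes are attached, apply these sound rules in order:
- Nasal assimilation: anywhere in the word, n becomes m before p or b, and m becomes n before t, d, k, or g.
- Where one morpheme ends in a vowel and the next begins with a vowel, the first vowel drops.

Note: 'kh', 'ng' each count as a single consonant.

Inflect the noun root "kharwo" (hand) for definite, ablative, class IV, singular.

Attach noun class class IV ing- → ingkharwo.
Attach case ablative nga- → ngaingkharwo.
Attach number singular te- → tengaingkharwo.
Attach definiteness definite we- → wetengaingkharwo.
Nasal assimilation: no change.
Apply vowel deletion: wetengaingkharwo → wetengingkharwo.

wetengingkharwo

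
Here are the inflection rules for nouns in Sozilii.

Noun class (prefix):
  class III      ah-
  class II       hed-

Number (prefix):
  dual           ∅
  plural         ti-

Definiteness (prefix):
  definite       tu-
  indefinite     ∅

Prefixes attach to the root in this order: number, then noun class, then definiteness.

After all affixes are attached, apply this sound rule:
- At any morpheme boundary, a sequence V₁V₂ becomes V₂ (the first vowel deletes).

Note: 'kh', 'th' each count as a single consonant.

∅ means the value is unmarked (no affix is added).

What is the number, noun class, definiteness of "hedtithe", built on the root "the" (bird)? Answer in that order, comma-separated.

Segment: hed-ti-the.
number: ti- → plural.
noun class: hed- → class II.
definiteness: ∅ → indefinite.

plural, class II, indefinite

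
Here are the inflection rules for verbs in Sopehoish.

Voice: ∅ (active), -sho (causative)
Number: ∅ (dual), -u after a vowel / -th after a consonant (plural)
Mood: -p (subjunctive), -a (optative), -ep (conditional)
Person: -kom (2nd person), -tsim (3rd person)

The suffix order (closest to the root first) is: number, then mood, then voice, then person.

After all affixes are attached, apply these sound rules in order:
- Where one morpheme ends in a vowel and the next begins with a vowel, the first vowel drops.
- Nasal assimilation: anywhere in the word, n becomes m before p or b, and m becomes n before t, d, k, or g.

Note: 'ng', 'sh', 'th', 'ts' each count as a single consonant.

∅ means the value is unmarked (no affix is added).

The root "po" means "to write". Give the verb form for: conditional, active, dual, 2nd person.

pepkom

number = dual: zero marking, form stays po.
Attach mood conditional -ep → poep.
voice = active: zero marking, form stays poep.
Attach person 2nd person -kom → poepkom.
Apply vowel deletion: poepkom → pepkom.
Nasal assimilation: no change.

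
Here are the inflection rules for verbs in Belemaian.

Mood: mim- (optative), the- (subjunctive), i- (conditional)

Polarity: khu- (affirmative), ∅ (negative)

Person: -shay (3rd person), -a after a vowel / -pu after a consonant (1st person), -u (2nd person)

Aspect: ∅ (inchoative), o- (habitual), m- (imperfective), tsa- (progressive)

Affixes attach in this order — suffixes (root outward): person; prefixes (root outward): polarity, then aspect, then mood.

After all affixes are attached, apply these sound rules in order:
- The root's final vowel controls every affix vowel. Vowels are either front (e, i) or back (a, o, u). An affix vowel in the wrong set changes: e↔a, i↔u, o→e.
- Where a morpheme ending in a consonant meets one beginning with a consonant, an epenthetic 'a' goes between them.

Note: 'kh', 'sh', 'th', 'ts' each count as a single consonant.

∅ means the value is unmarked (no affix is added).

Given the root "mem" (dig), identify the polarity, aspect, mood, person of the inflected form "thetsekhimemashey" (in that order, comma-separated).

Segment: the-tsa-khu-mem-shay.
polarity: khu- → affirmative.
aspect: tsa- → progressive.
mood: the- → subjunctive.
person: -shay → 3rd person.

affirmative, progressive, subjunctive, 3rd person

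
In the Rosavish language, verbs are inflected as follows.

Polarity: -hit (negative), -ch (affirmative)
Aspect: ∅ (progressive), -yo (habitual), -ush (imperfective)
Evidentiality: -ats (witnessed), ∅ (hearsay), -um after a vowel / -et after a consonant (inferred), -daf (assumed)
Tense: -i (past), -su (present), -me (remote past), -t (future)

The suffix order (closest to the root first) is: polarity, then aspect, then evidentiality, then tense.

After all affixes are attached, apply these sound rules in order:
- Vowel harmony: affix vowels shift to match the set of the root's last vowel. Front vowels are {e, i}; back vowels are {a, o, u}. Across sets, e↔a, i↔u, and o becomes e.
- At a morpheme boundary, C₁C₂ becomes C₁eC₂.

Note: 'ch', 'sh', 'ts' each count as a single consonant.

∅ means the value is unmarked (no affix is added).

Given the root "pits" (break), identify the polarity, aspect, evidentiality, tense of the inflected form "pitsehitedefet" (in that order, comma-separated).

Segment: pits-hit-daf-t.
polarity: -hit → negative.
aspect: ∅ → progressive.
evidentiality: -daf → assumed.
tense: -t → future.

negative, progressive, assumed, future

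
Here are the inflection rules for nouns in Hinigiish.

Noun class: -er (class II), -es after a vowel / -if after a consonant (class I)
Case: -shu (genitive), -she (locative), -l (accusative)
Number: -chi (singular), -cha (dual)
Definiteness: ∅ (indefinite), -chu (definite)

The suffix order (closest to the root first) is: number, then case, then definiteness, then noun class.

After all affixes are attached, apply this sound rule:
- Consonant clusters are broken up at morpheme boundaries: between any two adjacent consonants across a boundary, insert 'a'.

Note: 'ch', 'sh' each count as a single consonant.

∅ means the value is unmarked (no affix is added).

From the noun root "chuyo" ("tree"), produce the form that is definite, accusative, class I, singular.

Attach number singular -chi → chuyochi.
Attach case accusative -l → chuyochil.
Attach definiteness definite -chu → chuyochilchu.
Attach noun class class I -es (after vowel 'u') → chuyochilchues.
Apply epenthesis: chuyochilchues → chuyochilachues.

chuyochilachues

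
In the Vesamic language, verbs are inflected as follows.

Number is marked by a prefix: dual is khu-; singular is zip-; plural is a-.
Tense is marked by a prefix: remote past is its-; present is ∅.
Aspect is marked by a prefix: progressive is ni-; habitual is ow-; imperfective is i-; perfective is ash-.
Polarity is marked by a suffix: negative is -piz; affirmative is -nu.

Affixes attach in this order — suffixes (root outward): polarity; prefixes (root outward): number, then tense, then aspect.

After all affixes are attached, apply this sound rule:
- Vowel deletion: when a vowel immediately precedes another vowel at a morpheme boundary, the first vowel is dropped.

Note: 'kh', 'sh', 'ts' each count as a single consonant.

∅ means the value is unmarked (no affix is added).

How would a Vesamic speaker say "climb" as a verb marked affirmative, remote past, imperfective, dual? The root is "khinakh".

itskhukhinakhnu

Attach number dual khu- → khukhinakh.
Attach tense remote past its- → itskhukhinakh.
Attach polarity affirmative -nu → itskhukhinakhnu.
Attach aspect imperfective i- → iitskhukhinakhnu.
Apply vowel deletion: iitskhukhinakhnu → itskhukhinakhnu.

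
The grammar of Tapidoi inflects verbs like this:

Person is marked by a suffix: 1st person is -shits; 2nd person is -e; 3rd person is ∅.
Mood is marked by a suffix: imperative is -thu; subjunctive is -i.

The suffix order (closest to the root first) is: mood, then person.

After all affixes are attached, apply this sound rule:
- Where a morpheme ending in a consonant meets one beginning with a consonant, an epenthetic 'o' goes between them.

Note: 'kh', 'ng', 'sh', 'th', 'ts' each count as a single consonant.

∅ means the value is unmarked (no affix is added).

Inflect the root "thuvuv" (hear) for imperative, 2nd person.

thuvuvothue

Attach mood imperative -thu → thuvuvthu.
Attach person 2nd person -e → thuvuvthue.
Apply epenthesis: thuvuvthue → thuvuvothue.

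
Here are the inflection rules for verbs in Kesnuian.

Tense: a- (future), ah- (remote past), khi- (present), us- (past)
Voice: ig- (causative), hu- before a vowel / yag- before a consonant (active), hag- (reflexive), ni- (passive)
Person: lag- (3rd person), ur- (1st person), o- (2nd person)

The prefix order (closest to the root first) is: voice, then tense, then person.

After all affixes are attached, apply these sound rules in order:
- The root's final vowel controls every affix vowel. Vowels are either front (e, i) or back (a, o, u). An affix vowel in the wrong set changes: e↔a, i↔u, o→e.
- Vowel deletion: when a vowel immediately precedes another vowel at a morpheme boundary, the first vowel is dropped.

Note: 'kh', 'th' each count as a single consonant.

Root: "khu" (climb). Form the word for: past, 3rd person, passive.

Attach voice passive ni- → nikhu.
Attach tense past us- → usnikhu.
Attach person 3rd person lag- → lagusnikhu.
Apply vowel harmony: lagusnikhu → lagusnukhu.
Vowel deletion: no change.

lagusnukhu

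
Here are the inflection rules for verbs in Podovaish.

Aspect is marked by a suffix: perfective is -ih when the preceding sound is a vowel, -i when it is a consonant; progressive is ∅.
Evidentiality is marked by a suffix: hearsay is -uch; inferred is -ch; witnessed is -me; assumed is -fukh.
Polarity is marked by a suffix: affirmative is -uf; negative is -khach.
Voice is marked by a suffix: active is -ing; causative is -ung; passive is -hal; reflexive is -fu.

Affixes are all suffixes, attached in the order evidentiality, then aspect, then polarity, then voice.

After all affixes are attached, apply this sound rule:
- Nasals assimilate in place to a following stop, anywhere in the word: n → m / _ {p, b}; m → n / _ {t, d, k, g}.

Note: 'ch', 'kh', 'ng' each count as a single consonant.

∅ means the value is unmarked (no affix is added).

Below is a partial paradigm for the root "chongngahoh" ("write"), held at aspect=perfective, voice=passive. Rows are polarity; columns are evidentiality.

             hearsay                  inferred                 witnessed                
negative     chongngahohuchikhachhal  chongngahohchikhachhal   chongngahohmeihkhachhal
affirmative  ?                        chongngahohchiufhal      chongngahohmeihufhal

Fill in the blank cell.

chongngahohuchiufhal

Attach evidentiality hearsay -uch → chongngahohuch.
Attach aspect perfective -i (after consonant 'ch') → chongngahohuchi.
Attach polarity affirmative -uf → chongngahohuchiuf.
Attach voice passive -hal → chongngahohuchiufhal.
Nasal assimilation: no change.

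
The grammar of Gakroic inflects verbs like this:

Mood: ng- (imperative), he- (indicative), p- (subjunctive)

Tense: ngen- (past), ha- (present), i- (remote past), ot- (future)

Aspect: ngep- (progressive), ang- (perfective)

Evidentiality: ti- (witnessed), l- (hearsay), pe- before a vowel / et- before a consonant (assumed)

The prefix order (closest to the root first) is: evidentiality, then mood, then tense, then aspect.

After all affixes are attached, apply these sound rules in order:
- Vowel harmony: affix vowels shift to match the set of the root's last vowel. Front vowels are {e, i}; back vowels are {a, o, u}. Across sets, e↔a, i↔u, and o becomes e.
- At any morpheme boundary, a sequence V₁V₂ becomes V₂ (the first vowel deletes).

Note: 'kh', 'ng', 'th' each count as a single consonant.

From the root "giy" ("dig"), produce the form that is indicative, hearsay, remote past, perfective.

Attach evidentiality hearsay l- → lgiy.
Attach mood indicative he- → helgiy.
Attach tense remote past i- → ihelgiy.
Attach aspect perfective ang- → angihelgiy.
Apply vowel harmony: angihelgiy → engihelgiy.
Vowel deletion: no change.

engihelgiy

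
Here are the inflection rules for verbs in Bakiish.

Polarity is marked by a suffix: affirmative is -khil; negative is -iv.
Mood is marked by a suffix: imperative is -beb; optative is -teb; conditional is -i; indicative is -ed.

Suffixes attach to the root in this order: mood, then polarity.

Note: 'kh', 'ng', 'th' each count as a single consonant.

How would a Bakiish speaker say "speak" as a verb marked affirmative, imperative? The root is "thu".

thubebkhil

Attach mood imperative -beb → thubeb.
Attach polarity affirmative -khil → thubebkhil.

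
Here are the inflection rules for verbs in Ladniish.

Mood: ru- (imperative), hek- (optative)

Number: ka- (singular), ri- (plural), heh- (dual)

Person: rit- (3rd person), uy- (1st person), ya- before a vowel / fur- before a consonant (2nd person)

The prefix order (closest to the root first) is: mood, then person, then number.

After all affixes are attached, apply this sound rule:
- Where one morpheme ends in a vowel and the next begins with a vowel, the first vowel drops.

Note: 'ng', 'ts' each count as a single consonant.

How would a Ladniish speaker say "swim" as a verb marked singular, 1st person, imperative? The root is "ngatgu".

Attach mood imperative ru- → rungatgu.
Attach person 1st person uy- → uyrungatgu.
Attach number singular ka- → kauyrungatgu.
Apply vowel deletion: kauyrungatgu → kuyrungatgu.

kuyrungatgu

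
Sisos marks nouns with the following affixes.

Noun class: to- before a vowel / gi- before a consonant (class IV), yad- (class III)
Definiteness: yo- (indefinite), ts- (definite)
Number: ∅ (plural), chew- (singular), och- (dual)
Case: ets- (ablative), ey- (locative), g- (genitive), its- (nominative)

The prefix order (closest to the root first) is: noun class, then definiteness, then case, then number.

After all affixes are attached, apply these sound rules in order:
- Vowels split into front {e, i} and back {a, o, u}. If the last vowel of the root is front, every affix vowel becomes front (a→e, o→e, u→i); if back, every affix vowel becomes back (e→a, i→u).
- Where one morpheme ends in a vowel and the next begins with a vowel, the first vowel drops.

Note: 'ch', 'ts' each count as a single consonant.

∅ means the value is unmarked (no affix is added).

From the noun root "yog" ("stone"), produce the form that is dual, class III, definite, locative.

Attach noun class class III yad- → yadyog.
Attach definiteness definite ts- → tsyadyog.
Attach case locative ey- → eytsyadyog.
Attach number dual och- → ocheytsyadyog.
Apply vowel harmony: ocheytsyadyog → ochaytsyadyog.
Vowel deletion: no change.

ochaytsyadyog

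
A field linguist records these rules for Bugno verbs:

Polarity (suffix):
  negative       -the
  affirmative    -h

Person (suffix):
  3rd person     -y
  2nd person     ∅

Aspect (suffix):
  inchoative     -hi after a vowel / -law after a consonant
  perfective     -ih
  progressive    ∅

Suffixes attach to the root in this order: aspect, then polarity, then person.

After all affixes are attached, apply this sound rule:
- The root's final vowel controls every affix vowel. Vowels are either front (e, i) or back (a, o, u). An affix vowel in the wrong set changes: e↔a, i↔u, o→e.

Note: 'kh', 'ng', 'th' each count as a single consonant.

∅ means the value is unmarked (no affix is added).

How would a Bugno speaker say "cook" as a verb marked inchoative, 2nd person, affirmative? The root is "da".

Attach aspect inchoative -hi (after vowel 'a') → dahi.
Attach polarity affirmative -h → dahih.
person = 2nd person: zero marking, form stays dahih.
Apply vowel harmony: dahih → dahuh.

dahuh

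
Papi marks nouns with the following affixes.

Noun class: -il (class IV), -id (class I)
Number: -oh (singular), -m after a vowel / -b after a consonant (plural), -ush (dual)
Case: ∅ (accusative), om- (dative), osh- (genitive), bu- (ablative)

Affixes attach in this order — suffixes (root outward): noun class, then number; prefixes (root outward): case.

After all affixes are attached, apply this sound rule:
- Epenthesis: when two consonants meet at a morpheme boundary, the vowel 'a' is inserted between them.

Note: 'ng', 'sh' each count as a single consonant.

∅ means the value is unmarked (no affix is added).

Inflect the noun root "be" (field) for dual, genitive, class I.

Attach case genitive osh- → oshbe.
Attach noun class class I -id → oshbeid.
Attach number dual -ush → oshbeidush.
Apply epenthesis: oshbeidush → oshabeidush.

oshabeidush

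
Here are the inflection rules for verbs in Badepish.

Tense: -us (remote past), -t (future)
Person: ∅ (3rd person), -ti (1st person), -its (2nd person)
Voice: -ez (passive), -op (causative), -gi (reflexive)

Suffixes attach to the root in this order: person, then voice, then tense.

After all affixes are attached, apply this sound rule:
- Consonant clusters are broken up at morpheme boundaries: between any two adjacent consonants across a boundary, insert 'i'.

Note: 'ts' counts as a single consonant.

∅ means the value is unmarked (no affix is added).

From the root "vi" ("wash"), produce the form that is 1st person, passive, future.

Attach person 1st person -ti → viti.
Attach voice passive -ez → vitiez.
Attach tense future -t → vitiezt.
Apply epenthesis: vitiezt → vitiezit.

vitiezit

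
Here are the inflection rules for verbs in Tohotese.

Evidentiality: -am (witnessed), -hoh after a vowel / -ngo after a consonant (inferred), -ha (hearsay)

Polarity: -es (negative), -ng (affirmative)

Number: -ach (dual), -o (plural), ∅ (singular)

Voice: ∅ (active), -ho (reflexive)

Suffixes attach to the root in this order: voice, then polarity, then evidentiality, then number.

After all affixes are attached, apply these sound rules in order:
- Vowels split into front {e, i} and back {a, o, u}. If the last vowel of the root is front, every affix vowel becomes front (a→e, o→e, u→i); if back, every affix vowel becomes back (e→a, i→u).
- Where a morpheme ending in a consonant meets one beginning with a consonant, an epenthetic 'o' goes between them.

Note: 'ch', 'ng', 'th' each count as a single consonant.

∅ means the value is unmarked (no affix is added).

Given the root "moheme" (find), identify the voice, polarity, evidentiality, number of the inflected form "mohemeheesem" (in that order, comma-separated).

reflexive, negative, witnessed, singular

Segment: moheme-ho-es-am.
voice: -ho → reflexive.
polarity: -es → negative.
evidentiality: -am → witnessed.
number: ∅ → singular.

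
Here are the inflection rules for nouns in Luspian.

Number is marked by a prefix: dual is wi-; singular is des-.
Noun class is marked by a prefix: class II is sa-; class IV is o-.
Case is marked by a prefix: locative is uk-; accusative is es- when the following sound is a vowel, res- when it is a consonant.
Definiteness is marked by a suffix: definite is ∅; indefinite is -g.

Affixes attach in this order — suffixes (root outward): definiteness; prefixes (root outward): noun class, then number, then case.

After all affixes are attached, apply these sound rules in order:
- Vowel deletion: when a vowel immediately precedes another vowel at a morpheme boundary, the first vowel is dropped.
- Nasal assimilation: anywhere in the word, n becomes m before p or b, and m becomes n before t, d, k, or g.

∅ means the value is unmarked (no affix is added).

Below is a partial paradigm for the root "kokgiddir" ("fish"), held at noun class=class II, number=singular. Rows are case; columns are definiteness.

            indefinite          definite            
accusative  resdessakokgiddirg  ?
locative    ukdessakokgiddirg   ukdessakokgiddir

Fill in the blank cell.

Attach noun class class II sa- → sakokgiddir.
Attach number singular des- → dessakokgiddir.
definiteness = definite: zero marking, form stays dessakokgiddir.
Attach case accusative res- (before consonant 'd') → resdessakokgiddir.
Vowel deletion: no change.
Nasal assimilation: no change.

resdessakokgiddir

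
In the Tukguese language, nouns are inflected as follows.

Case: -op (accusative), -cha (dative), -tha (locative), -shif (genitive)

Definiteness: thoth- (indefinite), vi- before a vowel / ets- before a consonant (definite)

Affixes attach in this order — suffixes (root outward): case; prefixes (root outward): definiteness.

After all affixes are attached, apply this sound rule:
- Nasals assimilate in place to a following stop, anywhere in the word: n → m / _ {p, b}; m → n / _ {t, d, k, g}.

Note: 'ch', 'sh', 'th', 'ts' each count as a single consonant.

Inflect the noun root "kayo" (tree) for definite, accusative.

Attach definiteness definite ets- (before consonant 'k') → etskayo.
Attach case accusative -op → etskayoop.
Nasal assimilation: no change.

etskayoop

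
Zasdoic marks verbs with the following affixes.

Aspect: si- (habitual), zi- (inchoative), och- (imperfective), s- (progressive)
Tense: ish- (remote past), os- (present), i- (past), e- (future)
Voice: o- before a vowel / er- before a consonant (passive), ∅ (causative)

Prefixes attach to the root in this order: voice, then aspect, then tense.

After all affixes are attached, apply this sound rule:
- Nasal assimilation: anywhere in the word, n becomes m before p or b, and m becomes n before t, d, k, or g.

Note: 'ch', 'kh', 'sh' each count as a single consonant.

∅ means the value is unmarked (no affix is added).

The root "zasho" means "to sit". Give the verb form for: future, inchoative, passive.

ezierzasho

Attach voice passive er- (before consonant 'z') → erzasho.
Attach aspect inchoative zi- → zierzasho.
Attach tense future e- → ezierzasho.
Nasal assimilation: no change.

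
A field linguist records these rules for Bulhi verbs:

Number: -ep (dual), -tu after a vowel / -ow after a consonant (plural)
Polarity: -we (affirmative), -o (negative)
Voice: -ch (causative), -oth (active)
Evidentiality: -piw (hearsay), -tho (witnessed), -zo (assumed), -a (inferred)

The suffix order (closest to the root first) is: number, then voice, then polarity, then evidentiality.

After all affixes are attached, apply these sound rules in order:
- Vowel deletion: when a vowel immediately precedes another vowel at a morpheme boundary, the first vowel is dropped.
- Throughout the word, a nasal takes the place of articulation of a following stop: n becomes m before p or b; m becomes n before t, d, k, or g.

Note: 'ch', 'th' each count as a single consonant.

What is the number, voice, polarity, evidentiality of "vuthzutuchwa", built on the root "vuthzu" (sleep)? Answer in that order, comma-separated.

Segment: vuthzu-tu-ch-we-a.
number: -tu/ow → plural.
voice: -ch → causative.
polarity: -we → affirmative.
evidentiality: -a → inferred.

plural, causative, affirmative, inferred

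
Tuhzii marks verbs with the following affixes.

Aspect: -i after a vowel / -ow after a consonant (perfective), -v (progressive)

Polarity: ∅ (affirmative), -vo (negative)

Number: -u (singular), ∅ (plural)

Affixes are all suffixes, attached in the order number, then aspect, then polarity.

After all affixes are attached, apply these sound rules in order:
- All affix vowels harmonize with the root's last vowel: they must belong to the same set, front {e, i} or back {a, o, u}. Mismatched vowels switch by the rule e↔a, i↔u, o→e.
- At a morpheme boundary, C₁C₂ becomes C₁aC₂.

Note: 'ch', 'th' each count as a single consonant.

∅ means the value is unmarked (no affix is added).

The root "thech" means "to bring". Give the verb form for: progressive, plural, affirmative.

number = plural: zero marking, form stays thech.
Attach aspect progressive -v → thechv.
polarity = affirmative: zero marking, form stays thechv.
Vowel harmony: no change.
Apply epenthesis: thechv → thechav.

thechav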